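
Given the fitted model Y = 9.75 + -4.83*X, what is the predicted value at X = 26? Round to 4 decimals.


Plug X = 26 into Y = 9.75 + -4.83*X:
Y = 9.75 + -125.5800 = -115.8300.

-115.8300


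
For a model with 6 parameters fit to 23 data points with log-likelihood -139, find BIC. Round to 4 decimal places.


Compute k*ln(n) = 6*ln(23) = 6*3.135494 = 18.812964.
Then -2*loglik = 278.
BIC = 18.812964 + 278 = 296.812964, which rounds to 296.8130.

296.8130


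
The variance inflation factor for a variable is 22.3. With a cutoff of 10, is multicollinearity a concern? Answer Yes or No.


Compare VIF = 22.3 to the threshold of 10.
22.3 >= 10, so the answer is Yes.

Yes


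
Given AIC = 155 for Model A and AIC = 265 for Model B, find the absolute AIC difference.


Compute |155 - 265| = 110.
Model A has the smaller AIC.

110


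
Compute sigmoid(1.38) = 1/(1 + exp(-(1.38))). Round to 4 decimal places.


exp(-1.3800) = 0.2516.
1 + exp(-z) = 1.2516.
sigmoid = 1/1.2516 = 0.7990.

0.7990


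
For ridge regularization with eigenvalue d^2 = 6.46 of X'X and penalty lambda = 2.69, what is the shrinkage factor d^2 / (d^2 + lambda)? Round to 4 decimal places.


d^2 + lambda = 6.46 + 2.69 = 9.1500.
Shrinkage factor = 6.46/9.1500 = 0.7060.

0.7060


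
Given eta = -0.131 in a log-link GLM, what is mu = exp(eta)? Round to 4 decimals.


The inverse log link gives:
mu = exp(-0.131) = 0.8772.

0.8772


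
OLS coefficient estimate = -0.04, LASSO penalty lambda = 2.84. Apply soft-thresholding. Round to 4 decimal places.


|beta_OLS| = 0.04.
lambda = 2.84.
Since |beta| <= lambda, the coefficient is set to 0.
Result = 0.0000.

0.0000


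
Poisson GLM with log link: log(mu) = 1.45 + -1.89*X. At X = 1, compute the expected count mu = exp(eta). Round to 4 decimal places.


Compute eta = 1.45 + -1.89 * 1 = -0.4400.
Apply inverse link: mu = e^-0.4400 = 0.6440.

0.6440


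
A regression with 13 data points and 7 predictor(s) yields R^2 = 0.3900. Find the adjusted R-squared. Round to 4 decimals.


Adjusted R^2 = 1 - (1 - R^2) * (n-1)/(n-p-1).
(1 - R^2) = 0.6100.
(n-1)/(n-p-1) = 12/5.
(1 - R^2) * (n-1) = 0.6100 * 12 = 7.3200.
Divide by (n-p-1): 7.3200 / 5 = 1.4640.
Adj R^2 = 1 - 1.4640 = -0.4640.

-0.4640


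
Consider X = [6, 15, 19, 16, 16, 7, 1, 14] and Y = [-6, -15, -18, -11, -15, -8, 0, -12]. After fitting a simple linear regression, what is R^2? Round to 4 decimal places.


The fitted line is Y = -0.2078 + -0.8866*X.
SSres = 19.3303, SStot = 235.8750.
R^2 = 1 - SSres/SStot = 0.9180.

0.9180


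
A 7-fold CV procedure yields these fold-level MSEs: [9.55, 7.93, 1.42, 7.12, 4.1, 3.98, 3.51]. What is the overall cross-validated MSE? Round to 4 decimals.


Sum of fold MSEs = 37.6100.
Average = 37.6100 / 7 = 5.3729.

5.3729


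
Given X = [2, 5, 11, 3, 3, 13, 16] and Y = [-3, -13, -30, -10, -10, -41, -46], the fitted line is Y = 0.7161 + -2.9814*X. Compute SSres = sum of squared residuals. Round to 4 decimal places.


For each point, residual = actual - predicted.
Residuals: [2.2467, 1.1909, 2.0793, -1.7719, -1.7719, -2.9579, 0.9863].
Sum of squared residuals = 26.7906.

26.7906


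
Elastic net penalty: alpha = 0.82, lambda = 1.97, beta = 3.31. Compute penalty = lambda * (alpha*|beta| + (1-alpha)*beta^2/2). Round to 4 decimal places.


L1 component = 0.82 * |3.31| = 2.7142.
L2 component = 0.18 * 3.31^2 / 2 = 0.9860.
Penalty = 1.97 * (2.7142 + 0.9860) = 1.97 * 3.7002 = 7.2895.

7.2895


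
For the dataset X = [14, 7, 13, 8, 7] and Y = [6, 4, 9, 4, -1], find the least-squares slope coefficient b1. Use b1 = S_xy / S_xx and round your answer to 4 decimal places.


First compute the means: xbar = 9.8000, ybar = 4.4000.
Then S_xx = sum((xi - xbar)^2) = 46.8000.
S_xy = sum((xi - xbar)(yi - ybar)) = 38.4000.
b1 = S_xy / S_xx = 38.4000 / 46.8000 = 0.8205.

0.8205


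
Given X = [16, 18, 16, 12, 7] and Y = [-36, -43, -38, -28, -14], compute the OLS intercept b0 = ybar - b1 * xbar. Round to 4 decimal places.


First find the slope: b1 = -2.5755.
Means: xbar = 13.8000, ybar = -31.8000.
b0 = ybar - b1 * xbar = -31.8000 - -2.5755 * 13.8000 = 3.7422.

3.7422


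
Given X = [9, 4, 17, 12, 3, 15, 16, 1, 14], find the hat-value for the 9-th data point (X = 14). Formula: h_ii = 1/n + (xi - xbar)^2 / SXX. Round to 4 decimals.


Compute xbar = 10.1111 with n = 9 observations.
SXX = 296.8889.
Leverage = 1/9 + (14 - 10.1111)^2/296.8889 = 0.1621.

0.1621


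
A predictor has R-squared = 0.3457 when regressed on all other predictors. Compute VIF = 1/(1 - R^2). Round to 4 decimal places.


Using VIF = 1/(1 - R^2_j):
1 - 0.3457 = 0.6543.
VIF = 1.5284.

1.5284


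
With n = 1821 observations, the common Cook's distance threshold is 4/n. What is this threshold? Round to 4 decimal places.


The threshold is 4/n.
4/1821 = 0.0022.

0.0022


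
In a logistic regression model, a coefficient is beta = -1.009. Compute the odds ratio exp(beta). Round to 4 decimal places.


exp(-1.009) = 0.3646.
So the odds ratio is 0.3646.

0.3646


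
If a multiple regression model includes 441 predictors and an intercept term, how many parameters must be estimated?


Total coefficients = number of predictors + 1 (for the intercept).
= 441 + 1 = 442.

442


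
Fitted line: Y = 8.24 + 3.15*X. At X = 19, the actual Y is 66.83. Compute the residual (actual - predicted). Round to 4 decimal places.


Predicted = 8.24 + 3.15 * 19 = 68.0900.
Residual = 66.83 - 68.0900 = -1.2600.

-1.2600


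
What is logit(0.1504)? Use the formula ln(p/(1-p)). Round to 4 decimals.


1 - p = 0.8496.
p/(1-p) = 0.1770.
logit = ln(0.1770) = -1.7315.

-1.7315


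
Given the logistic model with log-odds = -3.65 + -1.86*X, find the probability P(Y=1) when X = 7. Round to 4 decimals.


Compute z = -3.65 + (-1.86)(7) = -16.6700.
exp(-z) = 17365568.8145.
P = 1/(1 + 17365568.8145) = 0.0000.

0.0000


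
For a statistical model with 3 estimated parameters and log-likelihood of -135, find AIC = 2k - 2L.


AIC = 2k - 2*loglik = 2(3) - 2(-135).
= 6 + 270 = 276.

276


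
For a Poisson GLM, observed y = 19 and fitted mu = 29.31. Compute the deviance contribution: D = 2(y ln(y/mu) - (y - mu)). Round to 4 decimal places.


y/mu = 19/29.31 = 0.648243 (approx.), and ln(19/29.31) = -0.433490.
y * ln(y/mu) = 19 * -0.433490 = -8.236310.
y - mu = -10.31.
D = 2 * (-8.236310 - -10.31) = 4.147380, which rounds to 4.1474.

4.1474


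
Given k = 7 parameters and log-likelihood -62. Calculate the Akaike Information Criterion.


AIC = 2k - 2*loglik = 2(7) - 2(-62).
= 14 + 124 = 138.

138


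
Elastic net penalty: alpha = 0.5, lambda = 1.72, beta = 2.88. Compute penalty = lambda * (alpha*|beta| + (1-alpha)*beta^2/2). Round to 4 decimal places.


L1 component = 0.5 * |2.88| = 1.4400.
L2 component = 0.5 * 2.88^2 / 2 = 2.0736.
Penalty = 1.72 * (1.4400 + 2.0736) = 1.72 * 3.5136 = 6.0434.

6.0434


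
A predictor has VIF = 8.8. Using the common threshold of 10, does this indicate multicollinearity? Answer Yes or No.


Compare VIF = 8.8 to the threshold of 10.
8.8 < 10, so the answer is No.

No


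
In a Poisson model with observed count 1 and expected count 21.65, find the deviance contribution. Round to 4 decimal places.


First: ln(1/21.65) = -3.075005.
Then: 1 * -3.075005 = -3.075005.
y - mu = 1 - 21.65 = -20.65.
D = 2(-3.075005 - -20.65) = 35.149990, which rounds to 35.1500.

35.1500


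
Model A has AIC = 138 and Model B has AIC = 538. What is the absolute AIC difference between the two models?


Absolute difference = |138 - 538| = 400.
The model with lower AIC (A) is preferred.

400


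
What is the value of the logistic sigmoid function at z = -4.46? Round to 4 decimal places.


exp(4.4600) = 86.4875.
1 + exp(-z) = 87.4875.
sigmoid = 1/87.4875 = 0.0114.

0.0114


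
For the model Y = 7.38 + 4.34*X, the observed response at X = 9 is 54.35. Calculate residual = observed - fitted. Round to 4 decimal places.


Compute yhat = 7.38 + (4.34)(9) = 46.4400.
Residual = actual - predicted = 54.35 - 46.4400 = 7.9100.

7.9100


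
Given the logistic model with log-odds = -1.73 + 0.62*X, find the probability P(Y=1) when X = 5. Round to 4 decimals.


Compute z = -1.73 + (0.62)(5) = 1.3700.
exp(-z) = 0.2541.
P = 1/(1 + 0.2541) = 0.7974.

0.7974


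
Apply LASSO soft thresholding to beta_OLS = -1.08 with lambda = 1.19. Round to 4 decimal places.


Check: |-1.08| = 1.08 vs lambda = 1.19.
Since |beta| <= lambda, the coefficient is set to 0.
Soft-thresholded coefficient = 0.0000.

0.0000


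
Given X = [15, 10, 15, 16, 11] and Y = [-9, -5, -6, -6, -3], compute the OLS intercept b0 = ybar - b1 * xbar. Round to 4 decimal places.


Compute b1 = -0.5274 from the OLS formula.
With xbar = 13.4000 and ybar = -5.8000, the intercept is:
b0 = -5.8000 - -0.5274 * 13.4000 = 1.2671.

1.2671


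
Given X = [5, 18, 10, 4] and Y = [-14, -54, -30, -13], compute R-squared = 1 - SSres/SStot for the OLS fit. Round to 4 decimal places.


After computing the OLS fit (b0=-0.0754, b1=-2.9919):
SSres = 1.9919, SStot = 1100.7500.
R^2 = 1 - 1.9919/1100.7500 = 0.9982.

0.9982


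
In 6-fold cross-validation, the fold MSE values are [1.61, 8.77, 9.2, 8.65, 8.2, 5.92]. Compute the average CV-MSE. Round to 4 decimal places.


Add all fold MSEs: 42.3500.
Divide by k = 6: 42.3500/6 = 7.0583.

7.0583


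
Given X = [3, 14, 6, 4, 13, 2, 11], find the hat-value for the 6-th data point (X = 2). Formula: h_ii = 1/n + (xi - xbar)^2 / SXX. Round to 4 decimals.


Compute xbar = 7.5714 with n = 7 observations.
SXX = 149.7143.
Leverage = 1/7 + (2 - 7.5714)^2/149.7143 = 0.3502.

0.3502


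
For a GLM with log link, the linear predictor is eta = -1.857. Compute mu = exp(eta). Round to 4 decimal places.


mu = exp(eta) = exp(-1.857).
= 0.1561.

0.1561


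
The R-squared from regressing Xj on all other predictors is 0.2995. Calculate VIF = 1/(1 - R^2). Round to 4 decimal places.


Denominator: 1 - 0.2995 = 0.7005.
VIF = 1 / 0.7005 = 1.4276.

1.4276


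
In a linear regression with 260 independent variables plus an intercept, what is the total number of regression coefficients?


Each predictor gets one coefficient, plus one intercept.
Total parameters = 260 + 1 = 261.

261


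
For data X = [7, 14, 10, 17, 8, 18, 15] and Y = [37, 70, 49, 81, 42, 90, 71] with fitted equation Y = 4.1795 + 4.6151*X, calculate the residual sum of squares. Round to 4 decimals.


For each point, residual = actual - predicted.
Residuals: [0.5148, 1.2091, -1.3305, -1.6362, 0.8997, 2.7487, -2.4060].
Sum of squared residuals = 20.3280.

20.3280


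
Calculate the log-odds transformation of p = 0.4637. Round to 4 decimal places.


1 - p = 0.5363.
p/(1-p) = 0.8646.
logit = ln(0.8646) = -0.1455.

-0.1455


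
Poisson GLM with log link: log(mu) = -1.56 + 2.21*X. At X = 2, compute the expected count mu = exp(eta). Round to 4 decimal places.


Linear predictor: eta = -1.56 + (2.21)(2) = 2.8600.
Expected count: mu = exp(2.8600) = 17.4615.

17.4615


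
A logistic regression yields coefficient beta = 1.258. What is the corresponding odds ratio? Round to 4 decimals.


exp(1.258) = 3.5184.
So the odds ratio is 3.5184.

3.5184


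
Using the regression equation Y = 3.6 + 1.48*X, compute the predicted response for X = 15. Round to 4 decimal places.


Substitute X = 15 into the equation:
Y = 3.6 + 1.48 * 15 = 3.6 + 22.2000 = 25.8000.

25.8000


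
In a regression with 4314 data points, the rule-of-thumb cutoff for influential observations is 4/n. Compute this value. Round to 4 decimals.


Cook's distance cutoff = 4/n = 4/4314.
= 0.0009.

0.0009


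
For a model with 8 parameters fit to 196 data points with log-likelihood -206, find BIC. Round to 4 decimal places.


Compute k*ln(n) = 8*ln(196) = 8*5.278115 = 42.224920.
Then -2*loglik = 412.
BIC = 42.224920 + 412 = 454.224920, which rounds to 454.2249.

454.2249


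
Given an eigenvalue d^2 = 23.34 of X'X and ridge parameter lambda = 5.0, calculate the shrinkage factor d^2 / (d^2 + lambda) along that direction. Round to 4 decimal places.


Compute the denominator: 23.34 + 5.0 = 28.3400.
Shrinkage factor = 23.34 / 28.3400 = 0.8236.

0.8236


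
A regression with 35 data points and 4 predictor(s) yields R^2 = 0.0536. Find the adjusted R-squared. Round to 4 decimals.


Adjusted R^2 = 1 - (1 - R^2) * (n-1)/(n-p-1).
(1 - R^2) = 0.9464.
(n-1)/(n-p-1) = 34/30.
(1 - R^2) * (n-1) = 0.9464 * 34 = 32.1776.
Divide by (n-p-1): 32.1776 / 30 = 1.0726.
Adj R^2 = 1 - 1.0726 = -0.0726.

-0.0726


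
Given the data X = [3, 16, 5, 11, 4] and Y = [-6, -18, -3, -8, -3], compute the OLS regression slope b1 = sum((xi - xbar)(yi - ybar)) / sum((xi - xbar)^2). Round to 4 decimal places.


Calculate xbar = 7.8000, ybar = -7.6000.
S_xx = 122.8000, S_xy = -124.6000.
Using b1 = S_xy / S_xx = -124.6000 / 122.8000, we get b1 = -1.0147.

-1.0147


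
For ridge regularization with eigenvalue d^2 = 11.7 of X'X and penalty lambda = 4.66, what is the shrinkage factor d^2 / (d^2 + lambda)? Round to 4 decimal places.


d^2 + lambda = 11.7 + 4.66 = 16.3600.
Shrinkage factor = 11.7/16.3600 = 0.7152.

0.7152


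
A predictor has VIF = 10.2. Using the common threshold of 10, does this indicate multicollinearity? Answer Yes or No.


The threshold is 10.
VIF = 10.2 is >= 10.
Multicollinearity indication: Yes.

Yes


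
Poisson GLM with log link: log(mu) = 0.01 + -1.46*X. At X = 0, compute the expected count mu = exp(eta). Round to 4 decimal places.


Linear predictor: eta = 0.01 + (-1.46)(0) = 0.0100.
Expected count: mu = exp(0.0100) = 1.0101.

1.0101


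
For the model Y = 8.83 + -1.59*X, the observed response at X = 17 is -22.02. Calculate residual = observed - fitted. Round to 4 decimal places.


Compute yhat = 8.83 + (-1.59)(17) = -18.2000.
Residual = actual - predicted = -22.02 - -18.2000 = -3.8200.

-3.8200


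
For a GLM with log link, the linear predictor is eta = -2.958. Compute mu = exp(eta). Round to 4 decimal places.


Apply the inverse link:
mu = e^-2.958 = 0.0519.

0.0519


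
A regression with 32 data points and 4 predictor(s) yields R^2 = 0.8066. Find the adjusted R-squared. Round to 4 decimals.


Plug in: Adj R^2 = 1 - (1 - 0.8066) * 31/27.
= 1 - 0.1934 * 31/27
= 1 - 5.9954 / 27
= 1 - 0.2221 = 0.7779.

0.7779


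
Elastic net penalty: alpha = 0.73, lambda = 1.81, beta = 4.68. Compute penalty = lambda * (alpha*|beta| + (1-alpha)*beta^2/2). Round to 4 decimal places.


L1 component = 0.73 * |4.68| = 3.4164.
L2 component = 0.27 * 4.68^2 / 2 = 2.9568.
Penalty = 1.81 * (3.4164 + 2.9568) = 1.81 * 6.3732 = 11.5355.

11.5355


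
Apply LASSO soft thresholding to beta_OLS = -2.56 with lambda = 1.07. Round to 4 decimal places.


Absolute value: |-2.56| = 2.56.
Compare to lambda = 1.07.
Since |beta| > lambda, coefficient = sign(beta)*(|beta| - lambda) = -1.4900.

-1.4900


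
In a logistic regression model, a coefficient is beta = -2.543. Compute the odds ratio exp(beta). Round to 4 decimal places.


Odds ratio = exp(beta) = exp(-2.543).
= 0.0786.

0.0786


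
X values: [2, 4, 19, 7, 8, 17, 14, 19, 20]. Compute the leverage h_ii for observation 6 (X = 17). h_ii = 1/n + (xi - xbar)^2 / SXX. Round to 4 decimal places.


Mean of X: xbar = 12.2222.
SXX = 395.5556.
For X = 17: h = 1/9 + (17 - 12.2222)^2/395.5556 = 0.1688.

0.1688


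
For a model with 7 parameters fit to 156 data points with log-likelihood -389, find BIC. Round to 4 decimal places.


Compute k*ln(n) = 7*ln(156) = 7*5.049856 = 35.348992.
Then -2*loglik = 778.
BIC = 35.348992 + 778 = 813.348992, which rounds to 813.3490.

813.3490


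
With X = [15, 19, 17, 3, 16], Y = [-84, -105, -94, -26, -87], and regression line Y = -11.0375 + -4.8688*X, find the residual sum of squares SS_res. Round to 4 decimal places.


Predicted values from Y = -11.0375 + -4.8688*X.
Residuals: [0.0695, -1.4553, -0.1929, -0.3561, 1.9383].
SSres = 6.0438.

6.0438


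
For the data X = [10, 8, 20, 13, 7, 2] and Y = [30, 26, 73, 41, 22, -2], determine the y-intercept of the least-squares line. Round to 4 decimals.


Compute b1 = 4.0376 from the OLS formula.
With xbar = 10.0000 and ybar = 31.6667, the intercept is:
b0 = 31.6667 - 4.0376 * 10.0000 = -8.7097.

-8.7097


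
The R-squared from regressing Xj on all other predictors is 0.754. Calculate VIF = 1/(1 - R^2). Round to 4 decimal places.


VIF = 1 / (1 - 0.754).
= 1 / 0.246 = 4.0650.

4.0650


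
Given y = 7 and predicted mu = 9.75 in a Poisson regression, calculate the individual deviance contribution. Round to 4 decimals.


Compute y*ln(y/mu) = 7*ln(7/9.75) = 7*-0.331357 = -2.319499.
y - mu = -2.75.
D = 2*(-2.319499 - (-2.75)) = 0.861002, which rounds to 0.8610.

0.8610


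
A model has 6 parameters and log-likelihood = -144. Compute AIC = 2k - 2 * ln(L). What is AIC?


Compute:
2k = 2*6 = 12.
-2*loglik = -2*(-144) = 288.
AIC = 12 + 288 = 300.

300


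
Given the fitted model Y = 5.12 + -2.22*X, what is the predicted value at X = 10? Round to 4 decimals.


Predicted value:
Y = 5.12 + (-2.22)(10) = 5.12 + -22.2000 = -17.0800.

-17.0800


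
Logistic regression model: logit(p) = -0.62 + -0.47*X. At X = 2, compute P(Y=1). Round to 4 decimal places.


Linear predictor: z = -0.62 + -0.47 * 2 = -1.5600.
P = 1/(1 + exp(1.5600)) = 1/(1 + 4.7588) = 0.1736.

0.1736


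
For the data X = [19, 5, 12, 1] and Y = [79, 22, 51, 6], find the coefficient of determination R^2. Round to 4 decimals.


Fit the OLS line: b0 = 1.8874, b1 = 4.0662.
SSres = 0.1722.
SStot = 3121.0000.
R^2 = 1 - 0.1722/3121.0000 = 0.9999.

0.9999


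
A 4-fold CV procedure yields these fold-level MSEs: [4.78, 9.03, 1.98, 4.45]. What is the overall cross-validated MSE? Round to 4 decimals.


Sum of fold MSEs = 20.2400.
Average = 20.2400 / 4 = 5.0600.

5.0600


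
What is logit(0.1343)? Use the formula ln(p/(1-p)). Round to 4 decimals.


1 - p = 0.8657.
p/(1-p) = 0.1551.
logit = ln(0.1551) = -1.8635.

-1.8635


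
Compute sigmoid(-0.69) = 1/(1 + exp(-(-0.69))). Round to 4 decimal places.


First, exp(0.6900) = 1.9937.
Then sigma(z) = 1/(1 + 1.9937) = 0.3340.

0.3340


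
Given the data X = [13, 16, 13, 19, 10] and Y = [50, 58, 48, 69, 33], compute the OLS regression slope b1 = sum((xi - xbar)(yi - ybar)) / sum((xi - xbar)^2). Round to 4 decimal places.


Calculate xbar = 14.2000, ybar = 51.6000.
S_xx = 46.8000, S_xy = 179.4000.
Using b1 = S_xy / S_xx = 179.4000 / 46.8000, we get b1 = 3.8333.

3.8333


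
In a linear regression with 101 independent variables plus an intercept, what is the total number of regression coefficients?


Total coefficients = number of predictors + 1 (for the intercept).
= 101 + 1 = 102.

102


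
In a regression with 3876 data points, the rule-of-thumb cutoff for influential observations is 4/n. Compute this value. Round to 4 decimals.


Using the rule of thumb:
Threshold = 4 / 3876 = 0.0010.

0.0010


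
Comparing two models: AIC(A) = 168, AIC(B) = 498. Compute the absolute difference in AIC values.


Compute |168 - 498| = 330.
Model A has the smaller AIC.

330


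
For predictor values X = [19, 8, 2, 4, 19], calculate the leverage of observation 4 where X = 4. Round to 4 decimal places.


n = 5, xbar = 10.4000.
SXX = sum((xi - xbar)^2) = 265.2000.
h = 1/5 + (4 - 10.4000)^2 / 265.2000 = 0.3544.

0.3544


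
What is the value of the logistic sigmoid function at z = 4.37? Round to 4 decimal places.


First, exp(-4.3700) = 0.0127.
Then sigma(z) = 1/(1 + 0.0127) = 0.9875.

0.9875


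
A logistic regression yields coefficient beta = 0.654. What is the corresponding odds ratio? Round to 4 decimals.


exp(0.654) = 1.9232.
So the odds ratio is 1.9232.

1.9232


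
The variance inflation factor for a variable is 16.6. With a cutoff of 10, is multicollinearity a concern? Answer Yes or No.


Check: VIF = 16.6 vs threshold = 10.
Since 16.6 >= 10, the answer is Yes.

Yes


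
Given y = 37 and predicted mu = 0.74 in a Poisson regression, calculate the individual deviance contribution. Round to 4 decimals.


First: ln(37/0.74) = 3.912023.
Then: 37 * 3.912023 = 144.744851.
y - mu = 37 - 0.74 = 36.26.
D = 2(144.744851 - 36.26) = 216.969702, which rounds to 216.9697.

216.9697


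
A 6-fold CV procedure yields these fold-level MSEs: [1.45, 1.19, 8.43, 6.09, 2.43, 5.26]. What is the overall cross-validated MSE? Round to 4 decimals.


Add all fold MSEs: 24.8500.
Divide by k = 6: 24.8500/6 = 4.1417.

4.1417


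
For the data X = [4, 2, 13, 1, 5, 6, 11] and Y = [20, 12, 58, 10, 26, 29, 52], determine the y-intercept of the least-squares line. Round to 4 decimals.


Compute b1 = 4.1833 from the OLS formula.
With xbar = 6.0000 and ybar = 29.5714, the intercept is:
b0 = 29.5714 - 4.1833 * 6.0000 = 4.4714.

4.4714


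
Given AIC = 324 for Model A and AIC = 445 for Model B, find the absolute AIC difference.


|AIC_A - AIC_B| = |324 - 445| = 121.
Model A is preferred (lower AIC).

121


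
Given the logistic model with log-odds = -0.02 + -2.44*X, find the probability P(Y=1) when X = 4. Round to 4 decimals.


Compute z = -0.02 + (-2.44)(4) = -9.7800.
exp(-z) = 17676.6529.
P = 1/(1 + 17676.6529) = 0.0001.

0.0001


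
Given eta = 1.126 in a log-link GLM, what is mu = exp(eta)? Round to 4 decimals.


Apply the inverse link:
mu = e^1.126 = 3.0833.

3.0833


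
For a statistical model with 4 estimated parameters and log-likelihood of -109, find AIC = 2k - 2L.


AIC = 2*4 - 2*(-109).
= 8 + 218 = 226.

226


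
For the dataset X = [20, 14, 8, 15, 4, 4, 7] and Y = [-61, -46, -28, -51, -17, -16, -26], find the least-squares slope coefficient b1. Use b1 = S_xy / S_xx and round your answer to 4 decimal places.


Calculate xbar = 10.2857, ybar = -35.0000.
S_xx = 225.4286, S_xy = -647.0000.
Using b1 = S_xy / S_xx = -647.0000 / 225.4286, we get b1 = -2.8701.

-2.8701


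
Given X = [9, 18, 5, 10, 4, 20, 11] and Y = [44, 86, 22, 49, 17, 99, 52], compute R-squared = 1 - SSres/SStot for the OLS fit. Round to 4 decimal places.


The fitted line is Y = -2.5357 + 5.0227*X.
SSres = 9.3149, SStot = 5559.4286.
R^2 = 1 - SSres/SStot = 0.9983.

0.9983


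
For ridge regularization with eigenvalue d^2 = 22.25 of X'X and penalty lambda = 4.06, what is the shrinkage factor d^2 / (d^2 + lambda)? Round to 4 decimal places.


Denominator = d^2 + lambda = 22.25 + 4.06 = 26.3100.
Shrinkage = 22.25 / 26.3100 = 0.8457.

0.8457


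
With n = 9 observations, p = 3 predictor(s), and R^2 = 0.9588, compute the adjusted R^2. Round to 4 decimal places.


Using the formula:
(1 - 0.9588) = 0.0412.
Multiply by 8/5: 0.0412 * 8 = 0.3296, then 0.3296 / 5 = 0.0659.
Adj R^2 = 1 - 0.0659 = 0.9341.

0.9341


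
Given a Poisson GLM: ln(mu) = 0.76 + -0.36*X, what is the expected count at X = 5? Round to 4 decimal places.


Linear predictor: eta = 0.76 + (-0.36)(5) = -1.0400.
Expected count: mu = exp(-1.0400) = 0.3535.

0.3535


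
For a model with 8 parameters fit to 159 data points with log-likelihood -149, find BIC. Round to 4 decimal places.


ln(159) = 5.068904.
k * ln(n) = 8 * 5.068904 = 40.551232.
-2L = 298.
BIC = 40.551232 + 298 = 338.551232, which rounds to 338.5512.

338.5512


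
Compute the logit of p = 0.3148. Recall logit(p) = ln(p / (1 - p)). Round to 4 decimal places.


1 - p = 0.6852.
p/(1-p) = 0.4594.
logit = ln(0.4594) = -0.7778.

-0.7778


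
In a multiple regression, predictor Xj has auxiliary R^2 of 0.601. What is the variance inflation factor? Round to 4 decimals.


Using VIF = 1/(1 - R^2_j):
1 - 0.601 = 0.399.
VIF = 2.5063.

2.5063


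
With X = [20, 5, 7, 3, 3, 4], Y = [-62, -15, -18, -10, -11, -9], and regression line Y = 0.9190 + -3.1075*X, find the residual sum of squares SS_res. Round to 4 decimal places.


For each point, residual = actual - predicted.
Residuals: [-0.7690, -0.3815, 2.8335, -1.5965, -2.5965, 2.5110].
Sum of squared residuals = 24.3614.

24.3614


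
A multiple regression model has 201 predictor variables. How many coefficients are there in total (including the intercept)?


Including the intercept, the model has 201 predictor coefficients + 1 intercept.
Total = 202.

202


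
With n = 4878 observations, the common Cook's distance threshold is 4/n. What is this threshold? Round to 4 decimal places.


Using the rule of thumb:
Threshold = 4 / 4878 = 0.0008.

0.0008


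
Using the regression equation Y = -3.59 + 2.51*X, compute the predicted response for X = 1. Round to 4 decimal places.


Predicted value:
Y = -3.59 + (2.51)(1) = -3.59 + 2.5100 = -1.0800.

-1.0800


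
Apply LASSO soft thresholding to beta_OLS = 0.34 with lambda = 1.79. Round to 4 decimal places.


Absolute value: |0.34| = 0.34.
Compare to lambda = 1.79.
Since |beta| <= lambda, the coefficient is set to 0.

0.0000


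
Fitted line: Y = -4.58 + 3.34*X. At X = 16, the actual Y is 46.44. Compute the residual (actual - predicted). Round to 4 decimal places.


Predicted = -4.58 + 3.34 * 16 = 48.8600.
Residual = 46.44 - 48.8600 = -2.4200.

-2.4200


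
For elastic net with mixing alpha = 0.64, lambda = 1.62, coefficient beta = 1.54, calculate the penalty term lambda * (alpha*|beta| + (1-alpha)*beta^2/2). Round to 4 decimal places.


L1 component = 0.64 * |1.54| = 0.9856.
L2 component = 0.36 * 1.54^2 / 2 = 0.4269.
Penalty = 1.62 * (0.9856 + 0.4269) = 1.62 * 1.4125 = 2.2882.

2.2882


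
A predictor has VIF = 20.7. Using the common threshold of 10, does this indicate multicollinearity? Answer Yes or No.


Check: VIF = 20.7 vs threshold = 10.
Since 20.7 >= 10, the answer is Yes.

Yes


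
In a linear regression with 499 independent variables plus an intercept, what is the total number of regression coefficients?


Each predictor gets one coefficient, plus one intercept.
Total parameters = 499 + 1 = 500.

500


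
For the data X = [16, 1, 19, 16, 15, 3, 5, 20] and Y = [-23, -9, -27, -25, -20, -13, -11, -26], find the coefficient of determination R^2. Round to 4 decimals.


Fit the OLS line: b0 = -8.2439, b1 = -0.9268.
SSres = 17.7073.
SStot = 365.5000.
R^2 = 1 - 17.7073/365.5000 = 0.9516.

0.9516


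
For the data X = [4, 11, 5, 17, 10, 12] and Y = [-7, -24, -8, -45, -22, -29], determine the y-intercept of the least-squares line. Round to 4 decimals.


First find the slope: b1 = -2.9390.
Means: xbar = 9.8333, ybar = -22.5000.
b0 = ybar - b1 * xbar = -22.5000 - -2.9390 * 9.8333 = 6.4006.

6.4006


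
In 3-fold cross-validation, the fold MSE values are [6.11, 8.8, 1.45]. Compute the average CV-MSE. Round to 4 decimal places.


Sum of fold MSEs = 16.3600.
Average = 16.3600 / 3 = 5.4533.

5.4533


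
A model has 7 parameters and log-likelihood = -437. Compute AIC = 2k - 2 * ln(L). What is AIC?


Compute:
2k = 2*7 = 14.
-2*loglik = -2*(-437) = 874.
AIC = 14 + 874 = 888.

888


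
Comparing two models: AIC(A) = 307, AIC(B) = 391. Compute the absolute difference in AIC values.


Absolute difference = |307 - 391| = 84.
The model with lower AIC (A) is preferred.

84


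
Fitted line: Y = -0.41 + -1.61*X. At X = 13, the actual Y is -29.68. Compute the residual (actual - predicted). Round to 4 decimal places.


Fitted value at X = 13 is yhat = -0.41 + -1.61*13 = -21.3400.
Residual = -29.68 - -21.3400 = -8.3400.

-8.3400


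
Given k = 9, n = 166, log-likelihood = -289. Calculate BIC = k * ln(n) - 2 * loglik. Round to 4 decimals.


k * ln(n) = 9 * ln(166) = 9 * 5.111988 = 46.007892.
-2 * loglik = -2 * (-289) = 578.
BIC = 46.007892 + 578 = 624.007892, which rounds to 624.0079.

624.0079


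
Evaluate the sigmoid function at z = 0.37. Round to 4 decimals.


exp(-0.3700) = 0.6907.
1 + exp(-z) = 1.6907.
sigmoid = 1/1.6907 = 0.5915.

0.5915


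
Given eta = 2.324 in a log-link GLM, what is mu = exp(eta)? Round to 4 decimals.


Apply the inverse link:
mu = e^2.324 = 10.2165.

10.2165


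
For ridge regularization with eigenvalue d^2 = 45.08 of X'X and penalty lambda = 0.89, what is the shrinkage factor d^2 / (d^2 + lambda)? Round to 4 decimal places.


d^2 + lambda = 45.08 + 0.89 = 45.9700.
Shrinkage factor = 45.08/45.9700 = 0.9806.

0.9806


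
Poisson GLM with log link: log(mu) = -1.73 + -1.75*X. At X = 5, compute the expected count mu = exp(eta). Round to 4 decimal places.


Compute eta = -1.73 + -1.75 * 5 = -10.4800.
Apply inverse link: mu = e^-10.4800 = 0.0000.

0.0000


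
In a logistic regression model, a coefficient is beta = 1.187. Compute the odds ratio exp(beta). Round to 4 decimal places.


exp(1.187) = 3.2772.
So the odds ratio is 3.2772.

3.2772


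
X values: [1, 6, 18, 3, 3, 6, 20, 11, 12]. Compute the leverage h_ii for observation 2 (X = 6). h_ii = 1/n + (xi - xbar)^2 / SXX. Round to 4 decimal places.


n = 9, xbar = 8.8889.
SXX = sum((xi - xbar)^2) = 368.8889.
h = 1/9 + (6 - 8.8889)^2 / 368.8889 = 0.1337.

0.1337


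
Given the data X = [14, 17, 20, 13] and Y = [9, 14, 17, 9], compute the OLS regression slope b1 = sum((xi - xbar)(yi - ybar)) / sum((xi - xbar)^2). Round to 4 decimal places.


Calculate xbar = 16.0000, ybar = 12.2500.
S_xx = 30.0000, S_xy = 37.0000.
Using b1 = S_xy / S_xx = 37.0000 / 30.0000, we get b1 = 1.2333.

1.2333


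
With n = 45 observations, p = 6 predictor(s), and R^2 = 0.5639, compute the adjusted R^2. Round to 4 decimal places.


Adjusted R^2 = 1 - (1 - R^2) * (n-1)/(n-p-1).
(1 - R^2) = 0.4361.
(n-1)/(n-p-1) = 44/38.
(1 - R^2) * (n-1) = 0.4361 * 44 = 19.1884.
Divide by (n-p-1): 19.1884 / 38 = 0.5050.
Adj R^2 = 1 - 0.5050 = 0.4950.

0.4950


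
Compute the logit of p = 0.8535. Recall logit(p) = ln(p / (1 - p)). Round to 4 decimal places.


The odds are p/(1-p) = 0.8535 / 0.1465 = 5.8259.
logit(p) = ln(5.8259) = 1.7623.

1.7623


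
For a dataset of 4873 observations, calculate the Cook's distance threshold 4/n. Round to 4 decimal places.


Using the rule of thumb:
Threshold = 4 / 4873 = 0.0008.

0.0008


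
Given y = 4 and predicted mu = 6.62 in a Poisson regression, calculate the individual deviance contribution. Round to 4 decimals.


Compute y*ln(y/mu) = 4*ln(4/6.62) = 4*-0.503801 = -2.015204.
y - mu = -2.62.
D = 2*(-2.015204 - (-2.62)) = 1.209592, which rounds to 1.2096.

1.2096


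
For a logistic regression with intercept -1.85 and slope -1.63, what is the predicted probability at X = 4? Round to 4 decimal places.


z = -1.85 + -1.63 * 4 = -8.3700.
Sigmoid: P = 1 / (1 + exp(8.3700)) = 0.0002.

0.0002


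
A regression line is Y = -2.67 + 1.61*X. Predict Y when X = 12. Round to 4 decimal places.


Plug X = 12 into Y = -2.67 + 1.61*X:
Y = -2.67 + 19.3200 = 16.6500.

16.6500


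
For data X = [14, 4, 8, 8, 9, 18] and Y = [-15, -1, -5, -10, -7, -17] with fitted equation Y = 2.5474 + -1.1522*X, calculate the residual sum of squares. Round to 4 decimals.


Compute predicted values, then residuals = yi - yhat_i.
Residuals: [-1.4166, 1.0614, 1.6702, -3.3298, 0.8224, 1.1922].
SSres = sum(residual^2) = 19.1081.

19.1081


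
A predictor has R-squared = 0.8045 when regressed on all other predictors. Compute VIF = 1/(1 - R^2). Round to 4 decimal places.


Using VIF = 1/(1 - R^2_j):
1 - 0.8045 = 0.1955.
VIF = 5.1151.

5.1151


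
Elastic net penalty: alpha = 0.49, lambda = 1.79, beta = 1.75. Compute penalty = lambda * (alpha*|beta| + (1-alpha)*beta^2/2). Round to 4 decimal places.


Compute:
L1 = 0.49 * 1.75 = 0.8575.
L2 = 0.51 * 1.75^2 / 2 = 0.7809.
Penalty = 1.79 * (0.8575 + 0.7809) = 2.9328.

2.9328


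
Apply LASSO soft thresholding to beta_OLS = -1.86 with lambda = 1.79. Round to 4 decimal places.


|beta_OLS| = 1.86.
lambda = 1.79.
Since |beta| > lambda, coefficient = sign(beta)*(|beta| - lambda) = -0.0700.
Result = -0.0700.

-0.0700


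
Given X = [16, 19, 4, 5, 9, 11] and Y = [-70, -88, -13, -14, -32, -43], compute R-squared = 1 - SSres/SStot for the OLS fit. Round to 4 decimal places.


Fit the OLS line: b0 = 10.9023, b1 = -5.0846.
SSres = 30.7312.
SStot = 4615.3333.
R^2 = 1 - 30.7312/4615.3333 = 0.9933.

0.9933


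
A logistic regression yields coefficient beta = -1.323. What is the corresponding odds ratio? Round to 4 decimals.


exp(-1.323) = 0.2663.
So the odds ratio is 0.2663.

0.2663


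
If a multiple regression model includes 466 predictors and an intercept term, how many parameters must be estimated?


Including the intercept, the model has 466 predictor coefficients + 1 intercept.
Total = 467.

467


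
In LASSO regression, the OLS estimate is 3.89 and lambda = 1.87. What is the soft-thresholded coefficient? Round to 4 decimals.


|beta_OLS| = 3.89.
lambda = 1.87.
Since |beta| > lambda, coefficient = sign(beta)*(|beta| - lambda) = 2.0200.
Result = 2.0200.

2.0200


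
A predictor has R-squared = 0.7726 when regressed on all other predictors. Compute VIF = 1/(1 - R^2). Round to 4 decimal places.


VIF = 1 / (1 - 0.7726).
= 1 / 0.2274 = 4.3975.

4.3975


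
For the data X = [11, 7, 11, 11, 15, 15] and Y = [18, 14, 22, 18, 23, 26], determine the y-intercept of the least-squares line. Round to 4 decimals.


The slope is b1 = 1.3088.
Sample means are xbar = 11.6667 and ybar = 20.1667.
Intercept: b0 = 20.1667 - (1.3088)(11.6667) = 4.8971.

4.8971


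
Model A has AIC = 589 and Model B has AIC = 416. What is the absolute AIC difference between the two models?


Compute |589 - 416| = 173.
Model B has the smaller AIC.

173


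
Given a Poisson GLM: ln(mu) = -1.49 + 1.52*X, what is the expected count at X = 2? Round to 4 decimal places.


Linear predictor: eta = -1.49 + (1.52)(2) = 1.5500.
Expected count: mu = exp(1.5500) = 4.7115.

4.7115


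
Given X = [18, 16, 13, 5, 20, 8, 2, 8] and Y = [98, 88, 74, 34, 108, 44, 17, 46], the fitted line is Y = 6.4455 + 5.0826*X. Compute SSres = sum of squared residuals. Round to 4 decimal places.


Predicted values from Y = 6.4455 + 5.0826*X.
Residuals: [0.0677, 0.2329, 1.4807, 2.1415, -0.0975, -3.1063, 0.3893, -1.1063].
SSres = 17.8714.

17.8714


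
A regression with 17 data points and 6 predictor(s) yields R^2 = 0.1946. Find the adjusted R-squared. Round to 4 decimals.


Adjusted R^2 = 1 - (1 - R^2) * (n-1)/(n-p-1).
(1 - R^2) = 0.8054.
(n-1)/(n-p-1) = 16/10.
(1 - R^2) * (n-1) = 0.8054 * 16 = 12.8864.
Divide by (n-p-1): 12.8864 / 10 = 1.2886.
Adj R^2 = 1 - 1.2886 = -0.2886.

-0.2886


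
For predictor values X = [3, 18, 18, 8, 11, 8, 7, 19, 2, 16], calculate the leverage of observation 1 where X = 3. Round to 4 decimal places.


Mean of X: xbar = 11.0000.
SXX = 366.0000.
For X = 3: h = 1/10 + (3 - 11.0000)^2/366.0000 = 0.2749.

0.2749


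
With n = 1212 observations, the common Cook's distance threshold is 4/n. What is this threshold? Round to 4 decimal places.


Using the rule of thumb:
Threshold = 4 / 1212 = 0.0033.

0.0033


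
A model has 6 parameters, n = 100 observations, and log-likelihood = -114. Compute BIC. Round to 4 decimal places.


ln(100) = 4.605170.
k * ln(n) = 6 * 4.605170 = 27.631020.
-2L = 228.
BIC = 27.631020 + 228 = 255.631020, which rounds to 255.6310.

255.6310


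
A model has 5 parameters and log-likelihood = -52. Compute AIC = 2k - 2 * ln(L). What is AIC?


AIC = 2k - 2*loglik = 2(5) - 2(-52).
= 10 + 104 = 114.

114


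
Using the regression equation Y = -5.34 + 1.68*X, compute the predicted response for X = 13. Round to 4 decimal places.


Plug X = 13 into Y = -5.34 + 1.68*X:
Y = -5.34 + 21.8400 = 16.5000.

16.5000


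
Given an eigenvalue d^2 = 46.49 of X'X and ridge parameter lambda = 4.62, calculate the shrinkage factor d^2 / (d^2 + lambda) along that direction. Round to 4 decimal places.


d^2 + lambda = 46.49 + 4.62 = 51.1100.
Shrinkage factor = 46.49/51.1100 = 0.9096.

0.9096


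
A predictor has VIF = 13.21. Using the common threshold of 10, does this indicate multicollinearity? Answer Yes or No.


The threshold is 10.
VIF = 13.21 is >= 10.
Multicollinearity indication: Yes.

Yes


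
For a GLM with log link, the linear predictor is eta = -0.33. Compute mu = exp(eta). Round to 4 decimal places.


mu = exp(eta) = exp(-0.33).
= 0.7189.

0.7189


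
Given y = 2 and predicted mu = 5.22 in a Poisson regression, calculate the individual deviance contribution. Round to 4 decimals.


First: ln(2/5.22) = -0.959350.
Then: 2 * -0.959350 = -1.918700.
y - mu = 2 - 5.22 = -3.22.
D = 2(-1.918700 - -3.22) = 2.602600, which rounds to 2.6026.

2.6026


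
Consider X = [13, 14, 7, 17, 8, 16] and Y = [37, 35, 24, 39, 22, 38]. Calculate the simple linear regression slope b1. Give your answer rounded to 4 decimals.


Calculate xbar = 12.5000, ybar = 32.5000.
S_xx = 85.5000, S_xy = 148.5000.
Using b1 = S_xy / S_xx = 148.5000 / 85.5000, we get b1 = 1.7368.

1.7368


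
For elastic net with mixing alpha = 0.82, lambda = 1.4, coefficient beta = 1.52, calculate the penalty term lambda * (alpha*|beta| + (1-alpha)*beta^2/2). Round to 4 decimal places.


L1 component = 0.82 * |1.52| = 1.2464.
L2 component = 0.18 * 1.52^2 / 2 = 0.2079.
Penalty = 1.4 * (1.2464 + 0.2079) = 1.4 * 1.4543 = 2.0361.

2.0361


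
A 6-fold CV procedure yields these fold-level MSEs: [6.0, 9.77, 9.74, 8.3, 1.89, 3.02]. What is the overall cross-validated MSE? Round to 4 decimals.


Add all fold MSEs: 38.7200.
Divide by k = 6: 38.7200/6 = 6.4533.

6.4533


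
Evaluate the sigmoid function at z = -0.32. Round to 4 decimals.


exp(0.3200) = 1.3771.
1 + exp(-z) = 2.3771.
sigmoid = 1/2.3771 = 0.4207.

0.4207


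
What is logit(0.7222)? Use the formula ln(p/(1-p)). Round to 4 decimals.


Compute the odds: 0.7222/0.2778 = 2.5997.
Take the natural log: ln(2.5997) = 0.9554.

0.9554


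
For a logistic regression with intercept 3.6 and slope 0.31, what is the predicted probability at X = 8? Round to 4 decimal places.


z = 3.6 + 0.31 * 8 = 6.0800.
Sigmoid: P = 1 / (1 + exp(-6.0800)) = 0.9977.

0.9977


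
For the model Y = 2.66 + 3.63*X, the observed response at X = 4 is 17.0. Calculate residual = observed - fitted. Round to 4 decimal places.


Compute yhat = 2.66 + (3.63)(4) = 17.1800.
Residual = actual - predicted = 17.0 - 17.1800 = -0.1800.

-0.1800


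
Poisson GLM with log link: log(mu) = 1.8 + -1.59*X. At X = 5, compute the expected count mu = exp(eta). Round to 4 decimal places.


eta = 1.8 + -1.59 * 5 = -6.1500.
mu = exp(-6.1500) = 0.0021.

0.0021


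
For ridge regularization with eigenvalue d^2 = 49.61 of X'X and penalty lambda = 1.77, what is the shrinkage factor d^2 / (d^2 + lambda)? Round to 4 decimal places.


Compute the denominator: 49.61 + 1.77 = 51.3800.
Shrinkage factor = 49.61 / 51.3800 = 0.9656.

0.9656


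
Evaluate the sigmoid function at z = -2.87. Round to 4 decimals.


exp(2.8700) = 17.6370.
1 + exp(-z) = 18.6370.
sigmoid = 1/18.6370 = 0.0537.

0.0537


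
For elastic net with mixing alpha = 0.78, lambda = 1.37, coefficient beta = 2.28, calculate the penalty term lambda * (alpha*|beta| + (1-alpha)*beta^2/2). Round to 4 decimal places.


L1 component = 0.78 * |2.28| = 1.7784.
L2 component = 0.22 * 2.28^2 / 2 = 0.5718.
Penalty = 1.37 * (1.7784 + 0.5718) = 1.37 * 2.3502 = 3.2198.

3.2198


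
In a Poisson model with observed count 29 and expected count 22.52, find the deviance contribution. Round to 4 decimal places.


Compute y*ln(y/mu) = 29*ln(29/22.52) = 29*0.252892 = 7.333868.
y - mu = 6.48.
D = 2*(7.333868 - (6.48)) = 1.707736, which rounds to 1.7077.

1.7077


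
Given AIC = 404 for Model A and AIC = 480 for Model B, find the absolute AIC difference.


|AIC_A - AIC_B| = |404 - 480| = 76.
Model A is preferred (lower AIC).

76


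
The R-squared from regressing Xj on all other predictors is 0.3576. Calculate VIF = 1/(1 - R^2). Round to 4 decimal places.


VIF = 1 / (1 - 0.3576).
= 1 / 0.6424 = 1.5567.

1.5567
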